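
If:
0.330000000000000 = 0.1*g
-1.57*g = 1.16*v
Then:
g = 3.30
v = -4.47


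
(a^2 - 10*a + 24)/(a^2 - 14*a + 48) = (a - 4)/(a - 8)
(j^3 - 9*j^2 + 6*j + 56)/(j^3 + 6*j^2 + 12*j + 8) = (j^2 - 11*j + 28)/(j^2 + 4*j + 4)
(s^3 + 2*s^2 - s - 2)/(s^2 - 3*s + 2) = (s^2 + 3*s + 2)/(s - 2)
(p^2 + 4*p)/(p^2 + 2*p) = (p + 4)/(p + 2)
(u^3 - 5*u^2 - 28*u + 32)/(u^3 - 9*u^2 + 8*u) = (u + 4)/u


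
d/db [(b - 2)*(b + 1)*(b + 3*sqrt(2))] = 3*b^2 - 2*b + 6*sqrt(2)*b - 3*sqrt(2) - 2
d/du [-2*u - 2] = -2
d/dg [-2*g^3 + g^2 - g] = -6*g^2 + 2*g - 1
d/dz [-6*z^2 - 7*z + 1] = -12*z - 7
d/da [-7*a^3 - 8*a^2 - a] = -21*a^2 - 16*a - 1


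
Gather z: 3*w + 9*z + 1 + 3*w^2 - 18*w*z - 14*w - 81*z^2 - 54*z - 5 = 3*w^2 - 11*w - 81*z^2 + z*(-18*w - 45) - 4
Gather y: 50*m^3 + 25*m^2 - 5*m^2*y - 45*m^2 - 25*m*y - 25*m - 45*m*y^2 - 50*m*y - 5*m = 50*m^3 - 20*m^2 - 45*m*y^2 - 30*m + y*(-5*m^2 - 75*m)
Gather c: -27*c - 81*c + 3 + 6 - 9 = -108*c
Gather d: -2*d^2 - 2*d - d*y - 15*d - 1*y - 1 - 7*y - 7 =-2*d^2 + d*(-y - 17) - 8*y - 8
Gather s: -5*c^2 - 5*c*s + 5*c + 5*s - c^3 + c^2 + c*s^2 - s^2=-c^3 - 4*c^2 + 5*c + s^2*(c - 1) + s*(5 - 5*c)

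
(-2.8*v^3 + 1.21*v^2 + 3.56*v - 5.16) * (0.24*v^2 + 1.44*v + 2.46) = -0.672*v^5 - 3.7416*v^4 - 4.2912*v^3 + 6.8646*v^2 + 1.3272*v - 12.6936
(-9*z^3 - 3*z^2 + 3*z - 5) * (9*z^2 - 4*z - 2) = -81*z^5 + 9*z^4 + 57*z^3 - 51*z^2 + 14*z + 10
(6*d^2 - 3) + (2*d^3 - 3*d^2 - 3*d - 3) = 2*d^3 + 3*d^2 - 3*d - 6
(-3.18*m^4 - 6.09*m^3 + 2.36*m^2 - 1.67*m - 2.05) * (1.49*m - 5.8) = -4.7382*m^5 + 9.3699*m^4 + 38.8384*m^3 - 16.1763*m^2 + 6.6315*m + 11.89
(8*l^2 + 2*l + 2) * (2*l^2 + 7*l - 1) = 16*l^4 + 60*l^3 + 10*l^2 + 12*l - 2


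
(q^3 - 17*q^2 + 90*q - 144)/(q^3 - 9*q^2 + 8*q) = (q^2 - 9*q + 18)/(q*(q - 1))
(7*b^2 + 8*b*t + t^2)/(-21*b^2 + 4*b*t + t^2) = (b + t)/(-3*b + t)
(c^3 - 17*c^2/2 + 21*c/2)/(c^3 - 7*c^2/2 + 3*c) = (c - 7)/(c - 2)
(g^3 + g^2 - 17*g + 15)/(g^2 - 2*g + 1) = (g^2 + 2*g - 15)/(g - 1)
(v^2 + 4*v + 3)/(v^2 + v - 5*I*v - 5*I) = (v + 3)/(v - 5*I)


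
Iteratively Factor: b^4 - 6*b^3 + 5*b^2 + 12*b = (b)*(b^3 - 6*b^2 + 5*b + 12) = b*(b - 3)*(b^2 - 3*b - 4) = b*(b - 3)*(b + 1)*(b - 4)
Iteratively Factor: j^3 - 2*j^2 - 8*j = (j)*(j^2 - 2*j - 8) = j*(j - 4)*(j + 2)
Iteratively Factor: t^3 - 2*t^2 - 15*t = (t - 5)*(t^2 + 3*t) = (t - 5)*(t + 3)*(t)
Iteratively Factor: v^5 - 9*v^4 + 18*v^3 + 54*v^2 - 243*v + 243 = (v - 3)*(v^4 - 6*v^3 + 54*v - 81) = (v - 3)^2*(v^3 - 3*v^2 - 9*v + 27) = (v - 3)^3*(v^2 - 9) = (v - 3)^3*(v + 3)*(v - 3)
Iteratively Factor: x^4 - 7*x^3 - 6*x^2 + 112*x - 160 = (x + 4)*(x^3 - 11*x^2 + 38*x - 40) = (x - 5)*(x + 4)*(x^2 - 6*x + 8) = (x - 5)*(x - 4)*(x + 4)*(x - 2)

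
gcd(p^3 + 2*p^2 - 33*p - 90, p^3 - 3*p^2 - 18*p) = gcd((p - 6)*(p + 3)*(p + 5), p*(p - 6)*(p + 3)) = p^2 - 3*p - 18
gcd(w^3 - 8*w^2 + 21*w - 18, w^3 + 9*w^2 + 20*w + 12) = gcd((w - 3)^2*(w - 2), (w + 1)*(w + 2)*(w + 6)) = 1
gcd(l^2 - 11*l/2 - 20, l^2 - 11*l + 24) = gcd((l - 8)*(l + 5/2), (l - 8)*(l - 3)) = l - 8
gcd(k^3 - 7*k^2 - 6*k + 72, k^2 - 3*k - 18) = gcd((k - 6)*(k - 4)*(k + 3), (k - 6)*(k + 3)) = k^2 - 3*k - 18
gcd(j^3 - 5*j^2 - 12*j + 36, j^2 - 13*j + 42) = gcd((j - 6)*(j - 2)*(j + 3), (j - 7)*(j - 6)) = j - 6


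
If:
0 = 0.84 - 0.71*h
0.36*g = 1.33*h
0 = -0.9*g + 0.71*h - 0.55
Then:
No Solution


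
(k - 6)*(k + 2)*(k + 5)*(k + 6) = k^4 + 7*k^3 - 26*k^2 - 252*k - 360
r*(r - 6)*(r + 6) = r^3 - 36*r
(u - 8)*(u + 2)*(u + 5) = u^3 - u^2 - 46*u - 80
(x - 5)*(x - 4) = x^2 - 9*x + 20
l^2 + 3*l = l*(l + 3)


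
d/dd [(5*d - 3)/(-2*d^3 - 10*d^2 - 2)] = (-5*d^3 - 25*d^2 + d*(3*d + 10)*(5*d - 3) - 5)/(2*(d^3 + 5*d^2 + 1)^2)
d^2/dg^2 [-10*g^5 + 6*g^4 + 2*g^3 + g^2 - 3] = -200*g^3 + 72*g^2 + 12*g + 2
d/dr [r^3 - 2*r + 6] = 3*r^2 - 2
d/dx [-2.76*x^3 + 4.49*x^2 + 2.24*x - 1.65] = -8.28*x^2 + 8.98*x + 2.24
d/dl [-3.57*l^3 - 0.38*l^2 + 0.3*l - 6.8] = -10.71*l^2 - 0.76*l + 0.3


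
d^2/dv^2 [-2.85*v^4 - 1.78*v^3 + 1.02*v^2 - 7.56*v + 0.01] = -34.2*v^2 - 10.68*v + 2.04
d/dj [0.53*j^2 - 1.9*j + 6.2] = 1.06*j - 1.9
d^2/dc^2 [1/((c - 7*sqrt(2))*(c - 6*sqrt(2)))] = 2*(3*c^2 - 39*sqrt(2)*c + 254)/(c^6 - 39*sqrt(2)*c^5 + 1266*c^4 - 10946*sqrt(2)*c^3 + 106344*c^2 - 275184*sqrt(2)*c + 592704)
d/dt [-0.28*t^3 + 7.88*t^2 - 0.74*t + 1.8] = -0.84*t^2 + 15.76*t - 0.74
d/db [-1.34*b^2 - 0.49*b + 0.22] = -2.68*b - 0.49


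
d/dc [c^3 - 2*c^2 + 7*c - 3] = 3*c^2 - 4*c + 7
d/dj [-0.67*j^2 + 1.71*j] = 1.71 - 1.34*j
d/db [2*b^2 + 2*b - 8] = 4*b + 2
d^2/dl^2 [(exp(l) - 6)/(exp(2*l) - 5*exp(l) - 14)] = (exp(4*l) - 19*exp(3*l) + 174*exp(2*l) - 556*exp(l) + 616)*exp(l)/(exp(6*l) - 15*exp(5*l) + 33*exp(4*l) + 295*exp(3*l) - 462*exp(2*l) - 2940*exp(l) - 2744)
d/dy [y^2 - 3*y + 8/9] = 2*y - 3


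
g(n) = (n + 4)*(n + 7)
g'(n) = 2*n + 11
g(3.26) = 74.49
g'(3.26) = 17.52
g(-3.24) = 2.86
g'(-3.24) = 4.52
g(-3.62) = 1.28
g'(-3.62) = 3.76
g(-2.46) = 6.99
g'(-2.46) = 6.08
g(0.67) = 35.82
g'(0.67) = 12.34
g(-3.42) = 2.08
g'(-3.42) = 4.16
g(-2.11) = 9.24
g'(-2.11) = 6.78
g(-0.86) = 19.28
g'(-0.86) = 9.28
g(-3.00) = 4.00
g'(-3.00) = 5.00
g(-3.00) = 4.00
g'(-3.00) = 5.00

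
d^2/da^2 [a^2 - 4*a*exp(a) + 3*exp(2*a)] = -4*a*exp(a) + 12*exp(2*a) - 8*exp(a) + 2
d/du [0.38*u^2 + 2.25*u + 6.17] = 0.76*u + 2.25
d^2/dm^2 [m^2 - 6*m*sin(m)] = 6*m*sin(m) - 12*cos(m) + 2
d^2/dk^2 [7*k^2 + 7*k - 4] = 14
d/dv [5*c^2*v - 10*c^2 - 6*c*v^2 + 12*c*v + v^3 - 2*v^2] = 5*c^2 - 12*c*v + 12*c + 3*v^2 - 4*v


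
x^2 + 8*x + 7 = (x + 1)*(x + 7)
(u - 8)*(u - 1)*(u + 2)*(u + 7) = u^4 - 59*u^2 - 54*u + 112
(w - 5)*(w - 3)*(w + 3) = w^3 - 5*w^2 - 9*w + 45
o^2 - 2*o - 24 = (o - 6)*(o + 4)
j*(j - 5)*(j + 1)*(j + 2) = j^4 - 2*j^3 - 13*j^2 - 10*j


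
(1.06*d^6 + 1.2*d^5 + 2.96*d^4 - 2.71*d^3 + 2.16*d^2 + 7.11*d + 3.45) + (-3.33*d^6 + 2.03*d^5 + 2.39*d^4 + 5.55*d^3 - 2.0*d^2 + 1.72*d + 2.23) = -2.27*d^6 + 3.23*d^5 + 5.35*d^4 + 2.84*d^3 + 0.16*d^2 + 8.83*d + 5.68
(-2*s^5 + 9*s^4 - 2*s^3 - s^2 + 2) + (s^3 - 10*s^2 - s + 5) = -2*s^5 + 9*s^4 - s^3 - 11*s^2 - s + 7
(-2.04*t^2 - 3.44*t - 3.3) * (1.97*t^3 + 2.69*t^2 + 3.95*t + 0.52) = -4.0188*t^5 - 12.2644*t^4 - 23.8126*t^3 - 23.5258*t^2 - 14.8238*t - 1.716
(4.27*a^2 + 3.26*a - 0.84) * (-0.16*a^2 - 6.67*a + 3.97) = -0.6832*a^4 - 29.0025*a^3 - 4.6579*a^2 + 18.545*a - 3.3348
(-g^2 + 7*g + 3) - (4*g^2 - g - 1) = -5*g^2 + 8*g + 4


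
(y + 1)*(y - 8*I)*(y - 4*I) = y^3 + y^2 - 12*I*y^2 - 32*y - 12*I*y - 32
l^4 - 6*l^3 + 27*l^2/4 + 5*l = l*(l - 4)*(l - 5/2)*(l + 1/2)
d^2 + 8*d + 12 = (d + 2)*(d + 6)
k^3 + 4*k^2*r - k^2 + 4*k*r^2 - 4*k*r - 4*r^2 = (k - 1)*(k + 2*r)^2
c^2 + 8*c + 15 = (c + 3)*(c + 5)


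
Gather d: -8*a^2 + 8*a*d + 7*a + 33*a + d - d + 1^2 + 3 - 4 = -8*a^2 + 8*a*d + 40*a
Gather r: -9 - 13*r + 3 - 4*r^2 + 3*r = -4*r^2 - 10*r - 6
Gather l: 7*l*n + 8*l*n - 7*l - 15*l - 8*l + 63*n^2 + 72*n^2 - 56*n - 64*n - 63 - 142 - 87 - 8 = l*(15*n - 30) + 135*n^2 - 120*n - 300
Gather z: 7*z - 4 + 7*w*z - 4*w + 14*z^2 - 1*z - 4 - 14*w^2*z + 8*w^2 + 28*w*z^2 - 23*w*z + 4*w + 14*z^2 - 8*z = 8*w^2 + z^2*(28*w + 28) + z*(-14*w^2 - 16*w - 2) - 8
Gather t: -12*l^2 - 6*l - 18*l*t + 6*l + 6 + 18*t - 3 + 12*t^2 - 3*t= -12*l^2 + 12*t^2 + t*(15 - 18*l) + 3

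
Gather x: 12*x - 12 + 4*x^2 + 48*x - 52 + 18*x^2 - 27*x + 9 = 22*x^2 + 33*x - 55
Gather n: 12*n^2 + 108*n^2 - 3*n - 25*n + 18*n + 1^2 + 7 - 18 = 120*n^2 - 10*n - 10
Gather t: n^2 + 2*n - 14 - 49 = n^2 + 2*n - 63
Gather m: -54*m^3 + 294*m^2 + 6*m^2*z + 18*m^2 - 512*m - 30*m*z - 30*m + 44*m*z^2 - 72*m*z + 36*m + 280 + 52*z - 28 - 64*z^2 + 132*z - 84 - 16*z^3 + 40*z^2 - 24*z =-54*m^3 + m^2*(6*z + 312) + m*(44*z^2 - 102*z - 506) - 16*z^3 - 24*z^2 + 160*z + 168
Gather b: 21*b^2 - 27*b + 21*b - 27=21*b^2 - 6*b - 27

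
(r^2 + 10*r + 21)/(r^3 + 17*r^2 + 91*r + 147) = 1/(r + 7)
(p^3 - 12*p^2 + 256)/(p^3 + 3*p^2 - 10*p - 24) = (p^2 - 16*p + 64)/(p^2 - p - 6)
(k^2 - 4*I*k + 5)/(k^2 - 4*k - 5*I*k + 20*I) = (k + I)/(k - 4)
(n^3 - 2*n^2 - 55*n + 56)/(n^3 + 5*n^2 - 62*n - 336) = (n - 1)/(n + 6)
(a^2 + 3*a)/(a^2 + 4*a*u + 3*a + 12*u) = a/(a + 4*u)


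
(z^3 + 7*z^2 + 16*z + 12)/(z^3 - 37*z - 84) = (z^2 + 4*z + 4)/(z^2 - 3*z - 28)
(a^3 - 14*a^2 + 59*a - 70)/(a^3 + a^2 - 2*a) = (a^3 - 14*a^2 + 59*a - 70)/(a*(a^2 + a - 2))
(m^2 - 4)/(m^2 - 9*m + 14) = (m + 2)/(m - 7)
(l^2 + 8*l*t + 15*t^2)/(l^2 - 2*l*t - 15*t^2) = (-l - 5*t)/(-l + 5*t)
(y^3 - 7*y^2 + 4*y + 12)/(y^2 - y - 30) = (y^2 - y - 2)/(y + 5)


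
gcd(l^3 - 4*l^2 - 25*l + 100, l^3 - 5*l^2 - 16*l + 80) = l^2 - 9*l + 20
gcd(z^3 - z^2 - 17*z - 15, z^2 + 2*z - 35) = z - 5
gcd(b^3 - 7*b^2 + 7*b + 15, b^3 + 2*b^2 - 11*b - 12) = b^2 - 2*b - 3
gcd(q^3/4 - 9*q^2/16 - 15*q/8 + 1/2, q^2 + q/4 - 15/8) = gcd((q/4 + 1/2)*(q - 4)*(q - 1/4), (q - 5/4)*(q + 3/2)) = 1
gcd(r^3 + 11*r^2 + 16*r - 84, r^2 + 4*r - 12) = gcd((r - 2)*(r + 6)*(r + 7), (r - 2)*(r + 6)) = r^2 + 4*r - 12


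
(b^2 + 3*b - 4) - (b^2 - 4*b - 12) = 7*b + 8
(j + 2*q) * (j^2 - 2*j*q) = j^3 - 4*j*q^2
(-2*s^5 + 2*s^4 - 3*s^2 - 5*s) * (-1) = 2*s^5 - 2*s^4 + 3*s^2 + 5*s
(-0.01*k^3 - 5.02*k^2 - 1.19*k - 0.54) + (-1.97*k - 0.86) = -0.01*k^3 - 5.02*k^2 - 3.16*k - 1.4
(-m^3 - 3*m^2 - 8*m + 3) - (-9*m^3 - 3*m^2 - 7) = 8*m^3 - 8*m + 10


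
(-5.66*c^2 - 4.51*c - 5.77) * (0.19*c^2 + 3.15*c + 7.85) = -1.0754*c^4 - 18.6859*c^3 - 59.7338*c^2 - 53.579*c - 45.2945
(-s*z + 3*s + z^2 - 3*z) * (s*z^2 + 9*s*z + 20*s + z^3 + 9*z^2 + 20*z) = -s^2*z^3 - 6*s^2*z^2 + 7*s^2*z + 60*s^2 + z^5 + 6*z^4 - 7*z^3 - 60*z^2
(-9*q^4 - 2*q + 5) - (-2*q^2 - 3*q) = -9*q^4 + 2*q^2 + q + 5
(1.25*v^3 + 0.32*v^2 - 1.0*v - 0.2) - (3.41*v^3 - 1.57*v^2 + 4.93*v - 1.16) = -2.16*v^3 + 1.89*v^2 - 5.93*v + 0.96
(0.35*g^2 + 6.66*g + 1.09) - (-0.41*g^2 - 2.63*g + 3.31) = 0.76*g^2 + 9.29*g - 2.22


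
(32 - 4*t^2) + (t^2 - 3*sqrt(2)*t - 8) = -3*t^2 - 3*sqrt(2)*t + 24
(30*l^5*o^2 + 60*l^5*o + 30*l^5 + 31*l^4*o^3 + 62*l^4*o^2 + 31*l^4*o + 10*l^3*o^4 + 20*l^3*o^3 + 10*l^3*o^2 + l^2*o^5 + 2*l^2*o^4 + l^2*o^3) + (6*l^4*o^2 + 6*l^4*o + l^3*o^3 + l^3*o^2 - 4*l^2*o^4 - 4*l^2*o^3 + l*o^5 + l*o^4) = 30*l^5*o^2 + 60*l^5*o + 30*l^5 + 31*l^4*o^3 + 68*l^4*o^2 + 37*l^4*o + 10*l^3*o^4 + 21*l^3*o^3 + 11*l^3*o^2 + l^2*o^5 - 2*l^2*o^4 - 3*l^2*o^3 + l*o^5 + l*o^4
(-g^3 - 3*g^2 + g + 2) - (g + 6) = -g^3 - 3*g^2 - 4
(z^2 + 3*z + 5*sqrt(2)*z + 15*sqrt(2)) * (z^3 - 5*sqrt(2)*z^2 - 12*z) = z^5 + 3*z^4 - 62*z^3 - 186*z^2 - 60*sqrt(2)*z^2 - 180*sqrt(2)*z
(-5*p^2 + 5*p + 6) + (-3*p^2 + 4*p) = -8*p^2 + 9*p + 6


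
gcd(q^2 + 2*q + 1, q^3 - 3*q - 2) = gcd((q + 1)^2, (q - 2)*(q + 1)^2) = q^2 + 2*q + 1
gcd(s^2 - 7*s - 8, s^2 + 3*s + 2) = s + 1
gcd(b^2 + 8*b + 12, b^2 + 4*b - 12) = b + 6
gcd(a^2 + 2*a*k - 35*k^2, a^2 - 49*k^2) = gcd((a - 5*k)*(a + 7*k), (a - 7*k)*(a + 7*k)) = a + 7*k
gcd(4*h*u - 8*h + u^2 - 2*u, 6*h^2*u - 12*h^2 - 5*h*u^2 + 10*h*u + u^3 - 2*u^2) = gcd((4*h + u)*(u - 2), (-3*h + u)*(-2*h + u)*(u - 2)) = u - 2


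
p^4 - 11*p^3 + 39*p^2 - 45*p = p*(p - 5)*(p - 3)^2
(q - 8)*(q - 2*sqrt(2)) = q^2 - 8*q - 2*sqrt(2)*q + 16*sqrt(2)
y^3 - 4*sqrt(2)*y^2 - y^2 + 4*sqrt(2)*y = y*(y - 1)*(y - 4*sqrt(2))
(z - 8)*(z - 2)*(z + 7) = z^3 - 3*z^2 - 54*z + 112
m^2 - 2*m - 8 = (m - 4)*(m + 2)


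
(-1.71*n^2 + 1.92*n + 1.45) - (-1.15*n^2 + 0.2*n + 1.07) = -0.56*n^2 + 1.72*n + 0.38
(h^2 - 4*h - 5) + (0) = h^2 - 4*h - 5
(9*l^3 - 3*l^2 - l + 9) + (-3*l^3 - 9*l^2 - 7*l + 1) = 6*l^3 - 12*l^2 - 8*l + 10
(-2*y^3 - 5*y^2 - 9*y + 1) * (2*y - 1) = -4*y^4 - 8*y^3 - 13*y^2 + 11*y - 1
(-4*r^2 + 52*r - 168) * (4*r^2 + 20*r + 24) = -16*r^4 + 128*r^3 + 272*r^2 - 2112*r - 4032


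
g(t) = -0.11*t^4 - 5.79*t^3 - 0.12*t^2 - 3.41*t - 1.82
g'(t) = -0.44*t^3 - 17.37*t^2 - 0.24*t - 3.41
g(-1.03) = 7.77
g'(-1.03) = -21.11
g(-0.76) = 3.21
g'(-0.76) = -13.07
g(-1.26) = 13.59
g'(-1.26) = -29.80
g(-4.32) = 439.16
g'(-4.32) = -291.07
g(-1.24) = 13.00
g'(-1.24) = -28.98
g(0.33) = -3.17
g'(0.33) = -5.40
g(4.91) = -770.75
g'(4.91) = -475.43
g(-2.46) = 88.01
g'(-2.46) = -101.39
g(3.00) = -178.37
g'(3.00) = -172.34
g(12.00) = -12346.10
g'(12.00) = -3267.89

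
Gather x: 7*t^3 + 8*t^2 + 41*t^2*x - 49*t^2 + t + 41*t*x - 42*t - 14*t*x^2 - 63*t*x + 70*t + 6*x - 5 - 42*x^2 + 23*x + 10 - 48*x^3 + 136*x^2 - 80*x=7*t^3 - 41*t^2 + 29*t - 48*x^3 + x^2*(94 - 14*t) + x*(41*t^2 - 22*t - 51) + 5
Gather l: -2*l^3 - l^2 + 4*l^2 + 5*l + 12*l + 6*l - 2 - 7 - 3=-2*l^3 + 3*l^2 + 23*l - 12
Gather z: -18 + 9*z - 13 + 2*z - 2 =11*z - 33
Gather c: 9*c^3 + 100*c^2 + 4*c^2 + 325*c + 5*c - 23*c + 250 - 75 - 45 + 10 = 9*c^3 + 104*c^2 + 307*c + 140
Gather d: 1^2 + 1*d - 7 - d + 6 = 0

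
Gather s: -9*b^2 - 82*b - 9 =-9*b^2 - 82*b - 9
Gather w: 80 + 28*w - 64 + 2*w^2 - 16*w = 2*w^2 + 12*w + 16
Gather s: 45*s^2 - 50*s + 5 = 45*s^2 - 50*s + 5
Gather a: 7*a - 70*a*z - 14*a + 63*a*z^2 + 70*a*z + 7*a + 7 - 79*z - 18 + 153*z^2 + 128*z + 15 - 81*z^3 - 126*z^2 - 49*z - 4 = 63*a*z^2 - 81*z^3 + 27*z^2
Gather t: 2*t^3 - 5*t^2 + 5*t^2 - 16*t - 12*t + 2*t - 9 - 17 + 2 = 2*t^3 - 26*t - 24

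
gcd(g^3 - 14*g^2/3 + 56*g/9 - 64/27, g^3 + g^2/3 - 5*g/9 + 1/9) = 1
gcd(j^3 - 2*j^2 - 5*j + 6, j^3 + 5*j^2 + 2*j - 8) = j^2 + j - 2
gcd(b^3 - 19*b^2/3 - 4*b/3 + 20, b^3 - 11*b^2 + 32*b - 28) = b - 2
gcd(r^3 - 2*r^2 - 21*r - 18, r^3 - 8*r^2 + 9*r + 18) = r^2 - 5*r - 6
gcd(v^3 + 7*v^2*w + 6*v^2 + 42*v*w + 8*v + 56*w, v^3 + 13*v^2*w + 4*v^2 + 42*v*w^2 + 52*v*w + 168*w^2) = v^2 + 7*v*w + 4*v + 28*w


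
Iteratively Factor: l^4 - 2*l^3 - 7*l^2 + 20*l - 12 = (l + 3)*(l^3 - 5*l^2 + 8*l - 4) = (l - 1)*(l + 3)*(l^2 - 4*l + 4) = (l - 2)*(l - 1)*(l + 3)*(l - 2)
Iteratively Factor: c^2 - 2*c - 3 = (c - 3)*(c + 1)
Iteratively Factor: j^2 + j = (j)*(j + 1)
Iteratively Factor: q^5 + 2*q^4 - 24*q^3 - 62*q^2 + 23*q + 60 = (q + 4)*(q^4 - 2*q^3 - 16*q^2 + 2*q + 15) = (q - 5)*(q + 4)*(q^3 + 3*q^2 - q - 3) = (q - 5)*(q + 1)*(q + 4)*(q^2 + 2*q - 3) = (q - 5)*(q - 1)*(q + 1)*(q + 4)*(q + 3)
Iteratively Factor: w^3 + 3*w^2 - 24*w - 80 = (w - 5)*(w^2 + 8*w + 16) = (w - 5)*(w + 4)*(w + 4)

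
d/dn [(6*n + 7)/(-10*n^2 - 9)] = 2*(30*n^2 + 70*n - 27)/(100*n^4 + 180*n^2 + 81)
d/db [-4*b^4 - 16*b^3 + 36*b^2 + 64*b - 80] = -16*b^3 - 48*b^2 + 72*b + 64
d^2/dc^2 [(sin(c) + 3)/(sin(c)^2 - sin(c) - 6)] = (sin(c)^5 + 13*sin(c)^4 + 25*sin(c)^3 + 51*sin(c)^2 - 30)/(sin(c) + cos(c)^2 + 5)^3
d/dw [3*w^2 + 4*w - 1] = 6*w + 4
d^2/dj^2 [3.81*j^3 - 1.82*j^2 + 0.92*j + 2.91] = 22.86*j - 3.64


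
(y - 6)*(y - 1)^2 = y^3 - 8*y^2 + 13*y - 6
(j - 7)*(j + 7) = j^2 - 49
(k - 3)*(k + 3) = k^2 - 9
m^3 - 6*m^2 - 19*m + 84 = (m - 7)*(m - 3)*(m + 4)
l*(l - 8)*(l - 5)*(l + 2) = l^4 - 11*l^3 + 14*l^2 + 80*l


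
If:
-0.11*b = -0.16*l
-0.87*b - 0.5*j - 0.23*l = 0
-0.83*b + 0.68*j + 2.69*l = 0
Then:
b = 0.00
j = 0.00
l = 0.00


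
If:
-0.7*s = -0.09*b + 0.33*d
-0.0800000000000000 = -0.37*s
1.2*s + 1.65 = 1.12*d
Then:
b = 7.93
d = 1.70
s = 0.22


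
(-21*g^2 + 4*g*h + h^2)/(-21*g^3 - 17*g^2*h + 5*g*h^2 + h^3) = 1/(g + h)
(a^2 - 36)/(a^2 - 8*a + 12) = (a + 6)/(a - 2)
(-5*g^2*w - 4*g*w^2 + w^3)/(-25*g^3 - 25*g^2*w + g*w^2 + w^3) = w/(5*g + w)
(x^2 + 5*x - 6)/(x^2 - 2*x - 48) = (x - 1)/(x - 8)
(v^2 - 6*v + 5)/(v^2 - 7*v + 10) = (v - 1)/(v - 2)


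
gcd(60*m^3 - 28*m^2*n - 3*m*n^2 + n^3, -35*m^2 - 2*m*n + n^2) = 5*m + n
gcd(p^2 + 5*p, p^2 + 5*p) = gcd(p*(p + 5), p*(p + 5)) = p^2 + 5*p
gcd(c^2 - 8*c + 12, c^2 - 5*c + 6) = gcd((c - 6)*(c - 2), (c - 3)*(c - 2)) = c - 2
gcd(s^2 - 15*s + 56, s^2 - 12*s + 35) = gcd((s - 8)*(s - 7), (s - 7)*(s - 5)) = s - 7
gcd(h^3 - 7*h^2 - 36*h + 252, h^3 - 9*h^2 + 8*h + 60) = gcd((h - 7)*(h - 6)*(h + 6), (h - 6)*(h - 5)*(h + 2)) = h - 6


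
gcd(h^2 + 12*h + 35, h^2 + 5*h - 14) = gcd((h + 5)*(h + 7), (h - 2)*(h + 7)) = h + 7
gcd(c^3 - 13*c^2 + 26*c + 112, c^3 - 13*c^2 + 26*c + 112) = c^3 - 13*c^2 + 26*c + 112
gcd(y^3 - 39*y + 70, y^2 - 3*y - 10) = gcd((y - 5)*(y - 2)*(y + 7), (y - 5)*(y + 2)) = y - 5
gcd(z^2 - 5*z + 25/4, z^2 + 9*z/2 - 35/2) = z - 5/2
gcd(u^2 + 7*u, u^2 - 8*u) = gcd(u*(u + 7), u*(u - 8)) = u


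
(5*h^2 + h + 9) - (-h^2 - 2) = 6*h^2 + h + 11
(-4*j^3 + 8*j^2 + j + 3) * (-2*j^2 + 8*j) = 8*j^5 - 48*j^4 + 62*j^3 + 2*j^2 + 24*j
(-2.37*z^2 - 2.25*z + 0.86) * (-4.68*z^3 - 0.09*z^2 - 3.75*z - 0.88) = 11.0916*z^5 + 10.7433*z^4 + 5.0652*z^3 + 10.4457*z^2 - 1.245*z - 0.7568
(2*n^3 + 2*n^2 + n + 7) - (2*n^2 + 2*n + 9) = 2*n^3 - n - 2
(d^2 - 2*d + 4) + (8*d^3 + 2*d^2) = 8*d^3 + 3*d^2 - 2*d + 4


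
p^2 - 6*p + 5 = (p - 5)*(p - 1)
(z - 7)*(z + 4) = z^2 - 3*z - 28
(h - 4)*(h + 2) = h^2 - 2*h - 8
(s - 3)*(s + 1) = s^2 - 2*s - 3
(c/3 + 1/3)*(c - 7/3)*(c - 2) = c^3/3 - 10*c^2/9 + c/9 + 14/9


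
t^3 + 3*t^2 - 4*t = t*(t - 1)*(t + 4)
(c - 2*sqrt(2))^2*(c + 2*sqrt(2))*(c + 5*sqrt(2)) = c^4 + 3*sqrt(2)*c^3 - 28*c^2 - 24*sqrt(2)*c + 160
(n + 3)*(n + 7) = n^2 + 10*n + 21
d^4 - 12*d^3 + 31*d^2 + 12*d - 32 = (d - 8)*(d - 4)*(d - 1)*(d + 1)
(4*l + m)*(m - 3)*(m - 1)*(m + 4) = 4*l*m^3 - 52*l*m + 48*l + m^4 - 13*m^2 + 12*m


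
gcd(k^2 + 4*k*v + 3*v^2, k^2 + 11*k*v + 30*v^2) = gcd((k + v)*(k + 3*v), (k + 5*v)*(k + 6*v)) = 1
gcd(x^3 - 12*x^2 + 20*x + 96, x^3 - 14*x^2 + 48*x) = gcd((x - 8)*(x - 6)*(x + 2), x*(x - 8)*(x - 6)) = x^2 - 14*x + 48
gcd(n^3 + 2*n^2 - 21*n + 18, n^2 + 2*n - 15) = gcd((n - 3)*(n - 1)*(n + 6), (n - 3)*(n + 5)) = n - 3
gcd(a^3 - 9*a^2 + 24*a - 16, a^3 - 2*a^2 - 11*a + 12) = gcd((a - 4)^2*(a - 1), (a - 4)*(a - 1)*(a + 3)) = a^2 - 5*a + 4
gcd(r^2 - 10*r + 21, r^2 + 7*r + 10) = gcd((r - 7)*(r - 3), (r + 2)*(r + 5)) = 1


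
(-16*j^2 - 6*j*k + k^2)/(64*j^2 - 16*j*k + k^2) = (-2*j - k)/(8*j - k)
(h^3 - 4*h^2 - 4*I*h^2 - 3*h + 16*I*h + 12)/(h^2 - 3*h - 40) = (h^3 - 4*h^2*(1 + I) + h*(-3 + 16*I) + 12)/(h^2 - 3*h - 40)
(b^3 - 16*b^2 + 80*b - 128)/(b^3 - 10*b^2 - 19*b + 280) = (b^2 - 8*b + 16)/(b^2 - 2*b - 35)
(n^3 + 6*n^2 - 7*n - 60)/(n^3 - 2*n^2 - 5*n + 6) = (n^2 + 9*n + 20)/(n^2 + n - 2)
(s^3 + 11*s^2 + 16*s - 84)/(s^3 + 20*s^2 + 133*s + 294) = (s - 2)/(s + 7)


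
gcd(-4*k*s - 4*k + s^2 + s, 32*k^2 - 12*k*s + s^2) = -4*k + s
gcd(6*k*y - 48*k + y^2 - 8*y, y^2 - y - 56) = y - 8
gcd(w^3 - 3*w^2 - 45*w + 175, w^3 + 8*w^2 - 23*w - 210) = w^2 + 2*w - 35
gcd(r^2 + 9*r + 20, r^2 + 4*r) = r + 4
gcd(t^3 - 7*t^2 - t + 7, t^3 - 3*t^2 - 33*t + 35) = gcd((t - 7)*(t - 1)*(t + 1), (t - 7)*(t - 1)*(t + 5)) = t^2 - 8*t + 7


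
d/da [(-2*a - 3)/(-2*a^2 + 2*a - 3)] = 4*(-a^2 - 3*a + 3)/(4*a^4 - 8*a^3 + 16*a^2 - 12*a + 9)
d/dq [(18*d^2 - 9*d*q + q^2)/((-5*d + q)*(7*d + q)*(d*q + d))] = ((5*d - q)*(7*d + q)*(9*d - 2*q)*(q + 1) + (5*d - q)*(7*d + q)*(18*d^2 - 9*d*q + q^2) + (5*d - q)*(q + 1)*(18*d^2 - 9*d*q + q^2) + (7*d + q)*(q + 1)*(-18*d^2 + 9*d*q - q^2))/(d*(5*d - q)^2*(7*d + q)^2*(q + 1)^2)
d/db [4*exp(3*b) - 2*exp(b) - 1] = (12*exp(2*b) - 2)*exp(b)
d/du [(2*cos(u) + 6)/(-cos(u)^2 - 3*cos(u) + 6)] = 2*(sin(u)^2 - 6*cos(u) - 16)*sin(u)/(cos(u)^2 + 3*cos(u) - 6)^2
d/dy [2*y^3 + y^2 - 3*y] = 6*y^2 + 2*y - 3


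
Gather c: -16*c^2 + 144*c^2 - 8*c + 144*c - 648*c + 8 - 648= 128*c^2 - 512*c - 640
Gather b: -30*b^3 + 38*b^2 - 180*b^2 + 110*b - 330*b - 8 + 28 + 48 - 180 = -30*b^3 - 142*b^2 - 220*b - 112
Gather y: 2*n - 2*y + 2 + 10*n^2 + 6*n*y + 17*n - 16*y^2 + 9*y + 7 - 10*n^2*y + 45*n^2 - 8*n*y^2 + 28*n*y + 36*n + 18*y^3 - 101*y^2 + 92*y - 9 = 55*n^2 + 55*n + 18*y^3 + y^2*(-8*n - 117) + y*(-10*n^2 + 34*n + 99)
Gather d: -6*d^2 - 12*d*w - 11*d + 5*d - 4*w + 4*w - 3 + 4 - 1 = -6*d^2 + d*(-12*w - 6)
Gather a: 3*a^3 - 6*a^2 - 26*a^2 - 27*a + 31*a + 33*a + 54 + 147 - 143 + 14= 3*a^3 - 32*a^2 + 37*a + 72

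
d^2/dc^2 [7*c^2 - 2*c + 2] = 14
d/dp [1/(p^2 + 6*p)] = 2*(-p - 3)/(p^2*(p + 6)^2)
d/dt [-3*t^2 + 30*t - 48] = 30 - 6*t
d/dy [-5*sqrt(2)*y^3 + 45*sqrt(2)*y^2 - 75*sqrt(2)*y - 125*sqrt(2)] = 15*sqrt(2)*(-y^2 + 6*y - 5)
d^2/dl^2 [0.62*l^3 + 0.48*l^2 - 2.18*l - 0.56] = 3.72*l + 0.96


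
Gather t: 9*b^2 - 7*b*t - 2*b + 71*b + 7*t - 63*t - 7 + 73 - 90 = 9*b^2 + 69*b + t*(-7*b - 56) - 24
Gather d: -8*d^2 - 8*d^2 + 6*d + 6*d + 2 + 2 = -16*d^2 + 12*d + 4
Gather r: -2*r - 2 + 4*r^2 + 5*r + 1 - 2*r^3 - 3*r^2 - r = -2*r^3 + r^2 + 2*r - 1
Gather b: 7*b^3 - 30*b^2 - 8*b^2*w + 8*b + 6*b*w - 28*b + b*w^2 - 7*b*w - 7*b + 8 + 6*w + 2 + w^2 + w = 7*b^3 + b^2*(-8*w - 30) + b*(w^2 - w - 27) + w^2 + 7*w + 10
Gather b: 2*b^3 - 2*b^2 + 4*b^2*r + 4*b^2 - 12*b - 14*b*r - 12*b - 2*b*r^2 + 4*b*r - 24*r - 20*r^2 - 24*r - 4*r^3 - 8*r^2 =2*b^3 + b^2*(4*r + 2) + b*(-2*r^2 - 10*r - 24) - 4*r^3 - 28*r^2 - 48*r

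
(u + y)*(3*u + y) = 3*u^2 + 4*u*y + y^2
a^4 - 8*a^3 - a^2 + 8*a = a*(a - 8)*(a - 1)*(a + 1)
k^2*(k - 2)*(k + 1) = k^4 - k^3 - 2*k^2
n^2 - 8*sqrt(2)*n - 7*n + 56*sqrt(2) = (n - 7)*(n - 8*sqrt(2))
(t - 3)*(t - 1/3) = t^2 - 10*t/3 + 1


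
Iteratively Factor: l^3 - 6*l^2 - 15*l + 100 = (l - 5)*(l^2 - l - 20) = (l - 5)*(l + 4)*(l - 5)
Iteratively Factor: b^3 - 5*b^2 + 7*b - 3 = (b - 1)*(b^2 - 4*b + 3) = (b - 3)*(b - 1)*(b - 1)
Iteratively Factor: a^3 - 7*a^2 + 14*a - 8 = (a - 4)*(a^2 - 3*a + 2) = (a - 4)*(a - 2)*(a - 1)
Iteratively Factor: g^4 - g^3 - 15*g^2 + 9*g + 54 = (g + 2)*(g^3 - 3*g^2 - 9*g + 27) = (g - 3)*(g + 2)*(g^2 - 9) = (g - 3)*(g + 2)*(g + 3)*(g - 3)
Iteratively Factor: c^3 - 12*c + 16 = (c - 2)*(c^2 + 2*c - 8) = (c - 2)^2*(c + 4)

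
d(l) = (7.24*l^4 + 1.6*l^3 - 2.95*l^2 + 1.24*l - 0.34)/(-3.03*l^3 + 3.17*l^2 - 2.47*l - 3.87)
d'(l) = (9.09*l^2 - 6.34*l + 2.47)*(7.24*l^4 + 1.6*l^3 - 2.95*l^2 + 1.24*l - 0.34)/(-3.03*l^3 + 3.17*l^2 - 2.47*l - 3.87)^2 + (28.96*l^3 + 4.8*l^2 - 5.9*l + 1.24)/(-3.03*l^3 + 3.17*l^2 - 2.47*l - 3.87)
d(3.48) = -10.78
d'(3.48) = -2.79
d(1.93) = -5.54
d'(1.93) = -4.44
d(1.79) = -4.89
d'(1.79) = -4.71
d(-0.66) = -125.74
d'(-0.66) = -109802.37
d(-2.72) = 3.88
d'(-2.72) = -2.21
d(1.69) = -4.41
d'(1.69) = -4.89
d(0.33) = 0.02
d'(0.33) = -0.20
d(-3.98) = 6.73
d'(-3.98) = -2.30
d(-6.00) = 11.45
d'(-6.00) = -2.36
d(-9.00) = 18.55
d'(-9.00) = -2.38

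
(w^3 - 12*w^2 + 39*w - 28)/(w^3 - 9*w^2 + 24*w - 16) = (w - 7)/(w - 4)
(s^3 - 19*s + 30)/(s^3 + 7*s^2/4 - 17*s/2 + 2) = 4*(s^2 + 2*s - 15)/(4*s^2 + 15*s - 4)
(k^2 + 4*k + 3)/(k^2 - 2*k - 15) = (k + 1)/(k - 5)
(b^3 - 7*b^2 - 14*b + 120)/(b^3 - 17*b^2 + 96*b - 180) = (b + 4)/(b - 6)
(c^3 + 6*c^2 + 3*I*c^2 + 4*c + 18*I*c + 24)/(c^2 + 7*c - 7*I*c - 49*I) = (c^3 + c^2*(6 + 3*I) + c*(4 + 18*I) + 24)/(c^2 + c*(7 - 7*I) - 49*I)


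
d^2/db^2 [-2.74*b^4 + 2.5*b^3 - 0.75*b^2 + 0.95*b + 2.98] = -32.88*b^2 + 15.0*b - 1.5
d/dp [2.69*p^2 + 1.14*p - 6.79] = 5.38*p + 1.14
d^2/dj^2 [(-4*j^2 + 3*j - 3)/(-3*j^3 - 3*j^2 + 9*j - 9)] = 2*(4*j^6 - 9*j^5 + 45*j^4 - 60*j^3 - 27*j + 27)/(3*(j^9 + 3*j^8 - 6*j^7 - 8*j^6 + 36*j^5 - 18*j^4 - 54*j^3 + 108*j^2 - 81*j + 27))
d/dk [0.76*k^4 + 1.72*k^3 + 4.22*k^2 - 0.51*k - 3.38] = 3.04*k^3 + 5.16*k^2 + 8.44*k - 0.51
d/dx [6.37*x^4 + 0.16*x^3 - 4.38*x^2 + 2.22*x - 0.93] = 25.48*x^3 + 0.48*x^2 - 8.76*x + 2.22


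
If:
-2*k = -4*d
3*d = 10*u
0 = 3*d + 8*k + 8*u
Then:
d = 0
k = 0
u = 0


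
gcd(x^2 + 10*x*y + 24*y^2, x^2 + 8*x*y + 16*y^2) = x + 4*y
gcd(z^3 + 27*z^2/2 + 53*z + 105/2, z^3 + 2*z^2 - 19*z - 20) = z + 5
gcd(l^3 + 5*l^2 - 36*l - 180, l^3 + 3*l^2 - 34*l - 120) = l^2 - l - 30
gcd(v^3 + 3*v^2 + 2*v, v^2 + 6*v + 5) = v + 1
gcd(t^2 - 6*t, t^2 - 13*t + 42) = t - 6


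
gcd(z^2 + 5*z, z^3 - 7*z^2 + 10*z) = z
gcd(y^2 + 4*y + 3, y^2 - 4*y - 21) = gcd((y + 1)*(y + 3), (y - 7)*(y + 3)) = y + 3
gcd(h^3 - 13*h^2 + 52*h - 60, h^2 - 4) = h - 2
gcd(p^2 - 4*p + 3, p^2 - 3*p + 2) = p - 1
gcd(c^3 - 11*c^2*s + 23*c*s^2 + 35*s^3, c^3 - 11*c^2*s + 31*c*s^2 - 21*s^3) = -c + 7*s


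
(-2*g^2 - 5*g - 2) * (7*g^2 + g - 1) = -14*g^4 - 37*g^3 - 17*g^2 + 3*g + 2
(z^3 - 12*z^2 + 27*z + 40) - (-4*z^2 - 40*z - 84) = z^3 - 8*z^2 + 67*z + 124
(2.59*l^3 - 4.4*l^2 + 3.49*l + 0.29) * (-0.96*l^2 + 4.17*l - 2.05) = -2.4864*l^5 + 15.0243*l^4 - 27.0079*l^3 + 23.2949*l^2 - 5.9452*l - 0.5945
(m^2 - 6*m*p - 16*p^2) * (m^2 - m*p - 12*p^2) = m^4 - 7*m^3*p - 22*m^2*p^2 + 88*m*p^3 + 192*p^4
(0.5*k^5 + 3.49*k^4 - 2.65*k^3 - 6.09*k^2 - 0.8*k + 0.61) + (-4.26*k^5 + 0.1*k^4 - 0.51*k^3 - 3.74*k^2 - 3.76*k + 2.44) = -3.76*k^5 + 3.59*k^4 - 3.16*k^3 - 9.83*k^2 - 4.56*k + 3.05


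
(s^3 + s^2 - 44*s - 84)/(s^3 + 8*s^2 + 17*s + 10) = (s^2 - s - 42)/(s^2 + 6*s + 5)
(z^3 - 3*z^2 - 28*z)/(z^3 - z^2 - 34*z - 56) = z/(z + 2)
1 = 1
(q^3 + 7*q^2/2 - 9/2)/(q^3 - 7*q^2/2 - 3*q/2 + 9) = (q^2 + 2*q - 3)/(q^2 - 5*q + 6)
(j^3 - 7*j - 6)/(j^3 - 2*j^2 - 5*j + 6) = (j + 1)/(j - 1)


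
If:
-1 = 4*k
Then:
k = -1/4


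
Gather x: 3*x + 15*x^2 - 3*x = 15*x^2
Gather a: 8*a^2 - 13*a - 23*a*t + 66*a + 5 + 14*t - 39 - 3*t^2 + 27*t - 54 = 8*a^2 + a*(53 - 23*t) - 3*t^2 + 41*t - 88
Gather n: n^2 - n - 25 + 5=n^2 - n - 20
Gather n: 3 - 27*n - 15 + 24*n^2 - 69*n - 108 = 24*n^2 - 96*n - 120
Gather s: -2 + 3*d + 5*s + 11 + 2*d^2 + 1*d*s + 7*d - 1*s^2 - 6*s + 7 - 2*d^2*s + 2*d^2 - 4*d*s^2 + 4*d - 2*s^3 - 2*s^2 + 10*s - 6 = 4*d^2 + 14*d - 2*s^3 + s^2*(-4*d - 3) + s*(-2*d^2 + d + 9) + 10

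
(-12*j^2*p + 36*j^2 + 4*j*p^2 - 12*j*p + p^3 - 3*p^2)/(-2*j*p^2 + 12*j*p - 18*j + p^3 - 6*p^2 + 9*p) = (6*j + p)/(p - 3)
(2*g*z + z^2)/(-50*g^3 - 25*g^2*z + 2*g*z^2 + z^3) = z/(-25*g^2 + z^2)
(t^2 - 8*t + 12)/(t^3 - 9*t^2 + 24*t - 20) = (t - 6)/(t^2 - 7*t + 10)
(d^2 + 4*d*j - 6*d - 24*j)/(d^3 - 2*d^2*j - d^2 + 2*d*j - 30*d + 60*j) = (d + 4*j)/(d^2 - 2*d*j + 5*d - 10*j)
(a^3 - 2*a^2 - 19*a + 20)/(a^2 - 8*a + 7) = (a^2 - a - 20)/(a - 7)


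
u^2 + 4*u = u*(u + 4)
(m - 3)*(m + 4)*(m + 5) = m^3 + 6*m^2 - 7*m - 60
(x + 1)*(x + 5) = x^2 + 6*x + 5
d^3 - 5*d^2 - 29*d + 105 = (d - 7)*(d - 3)*(d + 5)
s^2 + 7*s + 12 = (s + 3)*(s + 4)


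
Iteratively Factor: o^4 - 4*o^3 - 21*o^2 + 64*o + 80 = (o + 1)*(o^3 - 5*o^2 - 16*o + 80) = (o - 4)*(o + 1)*(o^2 - o - 20) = (o - 5)*(o - 4)*(o + 1)*(o + 4)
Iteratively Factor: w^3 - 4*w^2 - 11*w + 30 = (w - 5)*(w^2 + w - 6) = (w - 5)*(w + 3)*(w - 2)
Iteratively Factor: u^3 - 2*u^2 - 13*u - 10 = (u + 2)*(u^2 - 4*u - 5) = (u - 5)*(u + 2)*(u + 1)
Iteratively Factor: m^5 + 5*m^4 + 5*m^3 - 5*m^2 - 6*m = (m + 2)*(m^4 + 3*m^3 - m^2 - 3*m) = m*(m + 2)*(m^3 + 3*m^2 - m - 3) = m*(m + 1)*(m + 2)*(m^2 + 2*m - 3) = m*(m - 1)*(m + 1)*(m + 2)*(m + 3)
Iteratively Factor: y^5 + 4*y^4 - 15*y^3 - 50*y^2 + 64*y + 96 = (y - 3)*(y^4 + 7*y^3 + 6*y^2 - 32*y - 32) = (y - 3)*(y + 1)*(y^3 + 6*y^2 - 32) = (y - 3)*(y - 2)*(y + 1)*(y^2 + 8*y + 16) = (y - 3)*(y - 2)*(y + 1)*(y + 4)*(y + 4)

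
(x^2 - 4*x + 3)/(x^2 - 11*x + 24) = (x - 1)/(x - 8)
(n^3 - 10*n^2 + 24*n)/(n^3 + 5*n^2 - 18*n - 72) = n*(n - 6)/(n^2 + 9*n + 18)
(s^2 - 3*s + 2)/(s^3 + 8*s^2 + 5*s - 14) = (s - 2)/(s^2 + 9*s + 14)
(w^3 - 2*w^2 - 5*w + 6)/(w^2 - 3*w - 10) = (w^2 - 4*w + 3)/(w - 5)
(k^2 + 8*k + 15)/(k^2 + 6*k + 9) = (k + 5)/(k + 3)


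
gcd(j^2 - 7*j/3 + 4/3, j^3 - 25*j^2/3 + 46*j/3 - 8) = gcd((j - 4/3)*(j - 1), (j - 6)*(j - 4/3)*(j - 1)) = j^2 - 7*j/3 + 4/3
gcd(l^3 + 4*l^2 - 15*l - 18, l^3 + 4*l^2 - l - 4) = l + 1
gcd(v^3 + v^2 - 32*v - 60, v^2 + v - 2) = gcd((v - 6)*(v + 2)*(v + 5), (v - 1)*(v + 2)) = v + 2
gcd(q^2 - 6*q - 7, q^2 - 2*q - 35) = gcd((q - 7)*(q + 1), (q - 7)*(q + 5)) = q - 7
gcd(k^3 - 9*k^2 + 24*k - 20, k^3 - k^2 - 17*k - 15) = k - 5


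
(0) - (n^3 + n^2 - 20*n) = -n^3 - n^2 + 20*n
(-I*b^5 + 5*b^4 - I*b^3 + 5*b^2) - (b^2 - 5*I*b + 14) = -I*b^5 + 5*b^4 - I*b^3 + 4*b^2 + 5*I*b - 14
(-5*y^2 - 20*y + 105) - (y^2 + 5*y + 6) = -6*y^2 - 25*y + 99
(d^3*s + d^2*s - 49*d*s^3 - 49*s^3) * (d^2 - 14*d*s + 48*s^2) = d^5*s - 14*d^4*s^2 + d^4*s - d^3*s^3 - 14*d^3*s^2 + 686*d^2*s^4 - d^2*s^3 - 2352*d*s^5 + 686*d*s^4 - 2352*s^5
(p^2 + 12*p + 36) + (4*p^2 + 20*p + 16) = 5*p^2 + 32*p + 52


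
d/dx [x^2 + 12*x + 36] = 2*x + 12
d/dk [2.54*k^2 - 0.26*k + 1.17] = 5.08*k - 0.26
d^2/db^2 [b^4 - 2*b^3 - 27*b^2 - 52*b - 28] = 12*b^2 - 12*b - 54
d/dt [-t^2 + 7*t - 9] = 7 - 2*t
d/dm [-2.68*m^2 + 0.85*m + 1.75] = 0.85 - 5.36*m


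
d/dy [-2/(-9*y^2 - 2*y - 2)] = 4*(-9*y - 1)/(9*y^2 + 2*y + 2)^2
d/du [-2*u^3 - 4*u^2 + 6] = 2*u*(-3*u - 4)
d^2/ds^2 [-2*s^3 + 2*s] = -12*s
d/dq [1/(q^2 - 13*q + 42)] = (13 - 2*q)/(q^2 - 13*q + 42)^2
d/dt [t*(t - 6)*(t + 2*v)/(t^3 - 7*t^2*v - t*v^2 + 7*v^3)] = (t*(t - 6)*(t + 2*v)*(-3*t^2 + 14*t*v + v^2) + (t*(t - 6) + t*(t + 2*v) + (t - 6)*(t + 2*v))*(t^3 - 7*t^2*v - t*v^2 + 7*v^3))/(t^3 - 7*t^2*v - t*v^2 + 7*v^3)^2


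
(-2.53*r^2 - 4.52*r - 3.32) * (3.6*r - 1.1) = -9.108*r^3 - 13.489*r^2 - 6.98*r + 3.652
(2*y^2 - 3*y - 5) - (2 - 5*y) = 2*y^2 + 2*y - 7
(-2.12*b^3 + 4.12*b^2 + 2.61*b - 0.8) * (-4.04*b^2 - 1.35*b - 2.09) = 8.5648*b^5 - 13.7828*b^4 - 11.6756*b^3 - 8.9023*b^2 - 4.3749*b + 1.672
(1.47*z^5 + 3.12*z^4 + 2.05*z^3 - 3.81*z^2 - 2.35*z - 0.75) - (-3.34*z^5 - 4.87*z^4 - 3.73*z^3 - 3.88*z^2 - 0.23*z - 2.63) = 4.81*z^5 + 7.99*z^4 + 5.78*z^3 + 0.0699999999999998*z^2 - 2.12*z + 1.88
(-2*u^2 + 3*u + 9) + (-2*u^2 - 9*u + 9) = -4*u^2 - 6*u + 18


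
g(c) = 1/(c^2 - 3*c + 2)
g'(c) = (3 - 2*c)/(c^2 - 3*c + 2)^2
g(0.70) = 2.56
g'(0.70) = 10.52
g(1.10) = -11.11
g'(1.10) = 98.77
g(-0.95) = 0.17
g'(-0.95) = 0.15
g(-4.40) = 0.03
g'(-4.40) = 0.01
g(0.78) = 3.73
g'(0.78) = 19.99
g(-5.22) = 0.02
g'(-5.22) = 0.01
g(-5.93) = 0.02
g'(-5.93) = 0.00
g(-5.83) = 0.02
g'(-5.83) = 0.01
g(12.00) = 0.01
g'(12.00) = 0.00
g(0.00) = 0.50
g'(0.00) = 0.75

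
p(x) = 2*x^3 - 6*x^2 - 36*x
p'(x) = 6*x^2 - 12*x - 36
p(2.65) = -100.32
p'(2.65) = -25.66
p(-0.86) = 25.25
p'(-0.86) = -21.24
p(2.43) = -94.21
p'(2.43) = -29.73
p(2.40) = -93.31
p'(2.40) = -30.24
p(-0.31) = 10.52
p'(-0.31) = -31.70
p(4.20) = -108.86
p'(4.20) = 19.44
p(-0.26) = 8.92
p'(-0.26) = -32.47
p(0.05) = -1.81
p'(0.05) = -36.58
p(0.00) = 0.00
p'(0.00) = -36.00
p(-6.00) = -432.00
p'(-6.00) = 252.00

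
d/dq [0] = 0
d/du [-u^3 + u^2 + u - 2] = -3*u^2 + 2*u + 1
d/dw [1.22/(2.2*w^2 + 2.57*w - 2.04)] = (-5.368*w - 3.1354)/(2.2*w^2 + 2.57*w - 2.04)^2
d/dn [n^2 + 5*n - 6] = 2*n + 5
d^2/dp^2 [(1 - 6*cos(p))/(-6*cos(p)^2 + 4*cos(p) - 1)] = 2*(243*(1 - cos(2*p))^2*cos(p) - 233*cos(p) + 62*cos(2*p) + 144*cos(3*p) - 54*cos(5*p) + 48)/(4*cos(p) - 3*cos(2*p) - 4)^3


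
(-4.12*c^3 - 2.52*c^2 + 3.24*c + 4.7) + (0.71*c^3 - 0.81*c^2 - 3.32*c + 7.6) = -3.41*c^3 - 3.33*c^2 - 0.0799999999999996*c + 12.3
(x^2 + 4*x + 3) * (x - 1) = x^3 + 3*x^2 - x - 3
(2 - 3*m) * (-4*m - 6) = 12*m^2 + 10*m - 12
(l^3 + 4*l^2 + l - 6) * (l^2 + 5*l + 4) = l^5 + 9*l^4 + 25*l^3 + 15*l^2 - 26*l - 24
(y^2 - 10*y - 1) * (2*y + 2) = 2*y^3 - 18*y^2 - 22*y - 2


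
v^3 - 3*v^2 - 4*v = v*(v - 4)*(v + 1)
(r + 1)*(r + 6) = r^2 + 7*r + 6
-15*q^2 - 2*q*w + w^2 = (-5*q + w)*(3*q + w)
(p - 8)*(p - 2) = p^2 - 10*p + 16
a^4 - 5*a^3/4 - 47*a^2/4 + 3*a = a*(a - 4)*(a - 1/4)*(a + 3)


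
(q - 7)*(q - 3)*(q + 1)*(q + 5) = q^4 - 4*q^3 - 34*q^2 + 76*q + 105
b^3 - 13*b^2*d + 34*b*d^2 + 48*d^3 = (b - 8*d)*(b - 6*d)*(b + d)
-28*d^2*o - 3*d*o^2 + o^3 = o*(-7*d + o)*(4*d + o)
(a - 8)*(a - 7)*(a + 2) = a^3 - 13*a^2 + 26*a + 112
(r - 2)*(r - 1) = r^2 - 3*r + 2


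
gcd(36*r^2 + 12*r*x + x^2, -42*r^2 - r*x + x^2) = 6*r + x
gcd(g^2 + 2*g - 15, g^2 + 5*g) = g + 5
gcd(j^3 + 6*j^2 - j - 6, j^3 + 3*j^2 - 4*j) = j - 1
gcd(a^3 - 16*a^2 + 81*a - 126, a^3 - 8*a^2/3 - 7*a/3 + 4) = a - 3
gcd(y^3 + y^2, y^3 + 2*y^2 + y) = y^2 + y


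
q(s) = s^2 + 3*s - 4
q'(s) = 2*s + 3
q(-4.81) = 4.71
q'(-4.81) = -6.62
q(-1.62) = -6.24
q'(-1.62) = -0.24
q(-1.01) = -6.01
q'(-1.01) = 0.98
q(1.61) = 3.42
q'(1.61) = 6.22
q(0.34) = -2.86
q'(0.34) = 3.68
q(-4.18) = 0.93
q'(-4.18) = -5.36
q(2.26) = 7.89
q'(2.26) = 7.52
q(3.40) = 17.76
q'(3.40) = 9.80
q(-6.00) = 14.00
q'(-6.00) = -9.00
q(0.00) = -4.00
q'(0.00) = 3.00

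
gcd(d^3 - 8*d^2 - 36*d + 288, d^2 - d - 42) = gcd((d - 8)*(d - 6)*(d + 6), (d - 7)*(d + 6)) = d + 6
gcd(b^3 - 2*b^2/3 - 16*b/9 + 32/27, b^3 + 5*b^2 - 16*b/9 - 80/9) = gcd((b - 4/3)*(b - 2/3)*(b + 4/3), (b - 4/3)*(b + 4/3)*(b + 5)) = b^2 - 16/9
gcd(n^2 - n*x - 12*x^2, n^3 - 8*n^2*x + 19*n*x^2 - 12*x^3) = -n + 4*x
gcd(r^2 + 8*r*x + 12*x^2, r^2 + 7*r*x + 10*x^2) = r + 2*x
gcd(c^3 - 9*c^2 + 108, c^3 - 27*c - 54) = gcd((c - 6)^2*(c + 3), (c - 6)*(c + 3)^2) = c^2 - 3*c - 18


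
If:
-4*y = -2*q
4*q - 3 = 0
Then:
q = 3/4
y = 3/8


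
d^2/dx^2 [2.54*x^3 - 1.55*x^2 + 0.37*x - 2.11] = 15.24*x - 3.1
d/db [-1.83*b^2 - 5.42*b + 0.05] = -3.66*b - 5.42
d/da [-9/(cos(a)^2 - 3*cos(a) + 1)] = 9*(3 - 2*cos(a))*sin(a)/(cos(a)^2 - 3*cos(a) + 1)^2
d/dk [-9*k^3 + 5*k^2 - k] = -27*k^2 + 10*k - 1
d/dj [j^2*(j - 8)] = j*(3*j - 16)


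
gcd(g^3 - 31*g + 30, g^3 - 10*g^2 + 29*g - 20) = g^2 - 6*g + 5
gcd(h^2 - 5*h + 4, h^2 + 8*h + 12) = 1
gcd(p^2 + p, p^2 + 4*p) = p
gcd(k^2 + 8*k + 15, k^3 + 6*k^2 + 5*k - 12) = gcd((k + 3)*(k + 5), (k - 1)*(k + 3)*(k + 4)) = k + 3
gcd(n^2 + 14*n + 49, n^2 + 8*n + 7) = n + 7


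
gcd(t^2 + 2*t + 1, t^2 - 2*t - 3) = t + 1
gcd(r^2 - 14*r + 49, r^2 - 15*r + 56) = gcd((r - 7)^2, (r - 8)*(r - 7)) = r - 7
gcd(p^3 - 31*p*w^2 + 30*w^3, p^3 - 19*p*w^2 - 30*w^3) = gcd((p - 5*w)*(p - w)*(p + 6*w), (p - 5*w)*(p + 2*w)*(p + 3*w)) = p - 5*w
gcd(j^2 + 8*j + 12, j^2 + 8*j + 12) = j^2 + 8*j + 12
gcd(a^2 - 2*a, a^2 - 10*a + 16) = a - 2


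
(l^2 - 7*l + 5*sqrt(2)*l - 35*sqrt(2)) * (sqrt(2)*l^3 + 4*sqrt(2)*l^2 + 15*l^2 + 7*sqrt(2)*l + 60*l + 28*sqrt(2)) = sqrt(2)*l^5 - 3*sqrt(2)*l^4 + 25*l^4 - 75*l^3 + 54*sqrt(2)*l^3 - 630*l^2 - 246*sqrt(2)*l^2 - 2296*sqrt(2)*l - 210*l - 1960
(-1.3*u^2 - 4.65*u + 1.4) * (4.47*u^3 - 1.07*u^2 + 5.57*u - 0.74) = -5.811*u^5 - 19.3945*u^4 + 3.9925*u^3 - 26.4365*u^2 + 11.239*u - 1.036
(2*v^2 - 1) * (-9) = 9 - 18*v^2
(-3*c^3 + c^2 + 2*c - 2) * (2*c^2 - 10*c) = -6*c^5 + 32*c^4 - 6*c^3 - 24*c^2 + 20*c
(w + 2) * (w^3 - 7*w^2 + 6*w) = w^4 - 5*w^3 - 8*w^2 + 12*w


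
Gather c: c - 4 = c - 4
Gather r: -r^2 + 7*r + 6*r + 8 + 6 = -r^2 + 13*r + 14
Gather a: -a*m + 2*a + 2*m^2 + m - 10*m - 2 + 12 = a*(2 - m) + 2*m^2 - 9*m + 10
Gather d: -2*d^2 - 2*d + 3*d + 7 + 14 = -2*d^2 + d + 21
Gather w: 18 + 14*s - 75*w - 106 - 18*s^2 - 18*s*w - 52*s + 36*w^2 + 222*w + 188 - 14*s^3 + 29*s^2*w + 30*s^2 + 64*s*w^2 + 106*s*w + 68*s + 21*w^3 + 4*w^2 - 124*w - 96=-14*s^3 + 12*s^2 + 30*s + 21*w^3 + w^2*(64*s + 40) + w*(29*s^2 + 88*s + 23) + 4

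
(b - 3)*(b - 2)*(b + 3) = b^3 - 2*b^2 - 9*b + 18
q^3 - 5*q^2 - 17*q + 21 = (q - 7)*(q - 1)*(q + 3)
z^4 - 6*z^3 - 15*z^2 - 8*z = z*(z - 8)*(z + 1)^2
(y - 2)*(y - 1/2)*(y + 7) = y^3 + 9*y^2/2 - 33*y/2 + 7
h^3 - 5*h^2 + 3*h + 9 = (h - 3)^2*(h + 1)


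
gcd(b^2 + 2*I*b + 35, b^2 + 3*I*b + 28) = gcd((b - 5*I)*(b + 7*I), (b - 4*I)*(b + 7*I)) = b + 7*I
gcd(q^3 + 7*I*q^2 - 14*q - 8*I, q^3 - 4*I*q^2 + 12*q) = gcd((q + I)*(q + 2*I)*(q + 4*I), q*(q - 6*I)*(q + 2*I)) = q + 2*I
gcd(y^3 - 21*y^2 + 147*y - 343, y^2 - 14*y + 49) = y^2 - 14*y + 49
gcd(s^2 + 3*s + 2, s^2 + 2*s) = s + 2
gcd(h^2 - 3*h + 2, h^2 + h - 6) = h - 2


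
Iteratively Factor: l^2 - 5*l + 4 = (l - 4)*(l - 1)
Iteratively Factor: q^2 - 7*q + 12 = (q - 4)*(q - 3)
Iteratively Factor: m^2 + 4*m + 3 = (m + 3)*(m + 1)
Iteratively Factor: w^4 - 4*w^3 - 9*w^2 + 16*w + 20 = (w + 2)*(w^3 - 6*w^2 + 3*w + 10) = (w - 5)*(w + 2)*(w^2 - w - 2) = (w - 5)*(w - 2)*(w + 2)*(w + 1)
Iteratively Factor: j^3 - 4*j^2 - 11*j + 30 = (j + 3)*(j^2 - 7*j + 10) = (j - 5)*(j + 3)*(j - 2)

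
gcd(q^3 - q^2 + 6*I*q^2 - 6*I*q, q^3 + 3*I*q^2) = q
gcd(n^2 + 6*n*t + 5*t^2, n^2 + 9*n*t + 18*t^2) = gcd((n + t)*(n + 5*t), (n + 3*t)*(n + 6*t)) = 1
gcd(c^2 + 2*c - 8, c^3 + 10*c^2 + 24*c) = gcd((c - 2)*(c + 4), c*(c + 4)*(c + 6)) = c + 4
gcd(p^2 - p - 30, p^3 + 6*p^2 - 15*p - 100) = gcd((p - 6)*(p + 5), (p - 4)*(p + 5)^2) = p + 5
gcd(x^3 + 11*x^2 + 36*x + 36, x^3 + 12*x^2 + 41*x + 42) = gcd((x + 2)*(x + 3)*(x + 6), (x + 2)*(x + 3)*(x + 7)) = x^2 + 5*x + 6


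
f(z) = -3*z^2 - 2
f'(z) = -6*z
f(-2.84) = -26.20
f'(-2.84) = 17.04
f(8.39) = -213.18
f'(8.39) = -50.34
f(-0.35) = -2.37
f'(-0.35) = 2.10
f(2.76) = -24.85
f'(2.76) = -16.56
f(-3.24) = -33.49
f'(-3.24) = 19.44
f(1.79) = -11.61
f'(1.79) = -10.74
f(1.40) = -7.88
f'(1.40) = -8.40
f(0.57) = -2.97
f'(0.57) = -3.42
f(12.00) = -434.00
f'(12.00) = -72.00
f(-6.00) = -110.00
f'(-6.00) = 36.00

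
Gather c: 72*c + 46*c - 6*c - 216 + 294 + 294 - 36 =112*c + 336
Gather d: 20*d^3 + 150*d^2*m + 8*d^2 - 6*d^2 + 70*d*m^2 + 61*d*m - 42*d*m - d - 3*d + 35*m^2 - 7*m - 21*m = 20*d^3 + d^2*(150*m + 2) + d*(70*m^2 + 19*m - 4) + 35*m^2 - 28*m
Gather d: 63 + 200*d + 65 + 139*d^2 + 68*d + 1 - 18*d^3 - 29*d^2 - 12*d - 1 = -18*d^3 + 110*d^2 + 256*d + 128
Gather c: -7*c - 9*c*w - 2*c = c*(-9*w - 9)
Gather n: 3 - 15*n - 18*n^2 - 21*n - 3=-18*n^2 - 36*n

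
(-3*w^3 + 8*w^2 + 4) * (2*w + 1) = -6*w^4 + 13*w^3 + 8*w^2 + 8*w + 4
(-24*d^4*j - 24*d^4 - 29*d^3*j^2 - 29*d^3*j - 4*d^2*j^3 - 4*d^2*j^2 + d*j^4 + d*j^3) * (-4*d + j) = 96*d^5*j + 96*d^5 + 92*d^4*j^2 + 92*d^4*j - 13*d^3*j^3 - 13*d^3*j^2 - 8*d^2*j^4 - 8*d^2*j^3 + d*j^5 + d*j^4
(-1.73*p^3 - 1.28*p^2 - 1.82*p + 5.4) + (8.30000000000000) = -1.73*p^3 - 1.28*p^2 - 1.82*p + 13.7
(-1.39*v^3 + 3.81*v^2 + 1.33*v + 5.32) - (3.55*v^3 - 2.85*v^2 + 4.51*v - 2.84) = -4.94*v^3 + 6.66*v^2 - 3.18*v + 8.16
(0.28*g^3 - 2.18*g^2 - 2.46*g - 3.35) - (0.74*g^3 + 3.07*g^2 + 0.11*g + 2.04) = -0.46*g^3 - 5.25*g^2 - 2.57*g - 5.39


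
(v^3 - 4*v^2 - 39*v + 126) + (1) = v^3 - 4*v^2 - 39*v + 127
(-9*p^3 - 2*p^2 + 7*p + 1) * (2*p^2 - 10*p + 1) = -18*p^5 + 86*p^4 + 25*p^3 - 70*p^2 - 3*p + 1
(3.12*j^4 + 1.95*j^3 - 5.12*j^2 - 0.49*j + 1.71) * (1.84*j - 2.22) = 5.7408*j^5 - 3.3384*j^4 - 13.7498*j^3 + 10.4648*j^2 + 4.2342*j - 3.7962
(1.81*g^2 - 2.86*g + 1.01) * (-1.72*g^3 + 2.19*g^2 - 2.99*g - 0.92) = -3.1132*g^5 + 8.8831*g^4 - 13.4125*g^3 + 9.0981*g^2 - 0.3887*g - 0.9292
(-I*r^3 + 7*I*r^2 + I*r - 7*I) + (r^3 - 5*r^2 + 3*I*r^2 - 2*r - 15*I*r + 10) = r^3 - I*r^3 - 5*r^2 + 10*I*r^2 - 2*r - 14*I*r + 10 - 7*I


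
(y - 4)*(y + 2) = y^2 - 2*y - 8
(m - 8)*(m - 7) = m^2 - 15*m + 56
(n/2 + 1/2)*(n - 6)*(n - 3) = n^3/2 - 4*n^2 + 9*n/2 + 9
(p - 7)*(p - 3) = p^2 - 10*p + 21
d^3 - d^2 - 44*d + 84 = (d - 6)*(d - 2)*(d + 7)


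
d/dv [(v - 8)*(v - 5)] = 2*v - 13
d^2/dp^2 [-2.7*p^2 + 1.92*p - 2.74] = -5.40000000000000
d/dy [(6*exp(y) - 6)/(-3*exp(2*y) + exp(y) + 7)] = 6*(-(1 - exp(y))*(6*exp(y) - 1) - 3*exp(2*y) + exp(y) + 7)*exp(y)/(-3*exp(2*y) + exp(y) + 7)^2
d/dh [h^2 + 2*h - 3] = 2*h + 2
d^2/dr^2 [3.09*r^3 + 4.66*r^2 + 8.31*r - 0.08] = 18.54*r + 9.32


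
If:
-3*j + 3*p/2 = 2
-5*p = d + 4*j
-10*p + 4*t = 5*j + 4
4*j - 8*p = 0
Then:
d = 52/9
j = -8/9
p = -4/9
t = -11/9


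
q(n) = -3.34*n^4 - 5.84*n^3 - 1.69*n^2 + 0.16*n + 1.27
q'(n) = -13.36*n^3 - 17.52*n^2 - 3.38*n + 0.16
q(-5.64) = -2385.24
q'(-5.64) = 1858.79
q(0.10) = 1.26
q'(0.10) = -0.37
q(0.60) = -0.94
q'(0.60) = -11.06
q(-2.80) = -89.52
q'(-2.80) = 165.55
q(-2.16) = -20.81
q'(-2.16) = 60.36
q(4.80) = -2455.77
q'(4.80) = -1897.23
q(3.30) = -622.58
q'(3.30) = -681.91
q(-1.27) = 1.61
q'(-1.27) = 3.56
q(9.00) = -26305.28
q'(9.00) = -11188.82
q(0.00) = 1.27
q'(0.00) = 0.16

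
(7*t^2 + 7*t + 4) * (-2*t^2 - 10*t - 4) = -14*t^4 - 84*t^3 - 106*t^2 - 68*t - 16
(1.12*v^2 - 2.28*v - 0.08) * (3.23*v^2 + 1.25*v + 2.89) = 3.6176*v^4 - 5.9644*v^3 + 0.128400000000001*v^2 - 6.6892*v - 0.2312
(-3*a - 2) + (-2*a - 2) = -5*a - 4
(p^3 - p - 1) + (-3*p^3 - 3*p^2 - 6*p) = -2*p^3 - 3*p^2 - 7*p - 1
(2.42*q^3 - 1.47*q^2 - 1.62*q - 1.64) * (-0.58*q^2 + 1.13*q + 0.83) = -1.4036*q^5 + 3.5872*q^4 + 1.2871*q^3 - 2.0995*q^2 - 3.1978*q - 1.3612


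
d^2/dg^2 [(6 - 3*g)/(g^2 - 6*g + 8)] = -6/(g^3 - 12*g^2 + 48*g - 64)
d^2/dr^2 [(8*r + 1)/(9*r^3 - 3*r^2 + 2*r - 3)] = 2*(1944*r^5 - 162*r^4 - 288*r^3 + 1377*r^2 - 153*r + 43)/(729*r^9 - 729*r^8 + 729*r^7 - 1080*r^6 + 648*r^5 - 441*r^4 + 359*r^3 - 117*r^2 + 54*r - 27)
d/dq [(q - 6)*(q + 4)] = 2*q - 2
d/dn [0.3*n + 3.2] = 0.300000000000000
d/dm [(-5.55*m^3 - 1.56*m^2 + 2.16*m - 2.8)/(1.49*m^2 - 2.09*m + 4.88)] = (-8.2695*m^4 + 23.199*m^3 - 81.21*m^2 - 6.8816*m + 4.6888)/(2.2201*m^4 - 6.2282*m^3 + 18.9105*m^2 - 20.3984*m + 23.8144)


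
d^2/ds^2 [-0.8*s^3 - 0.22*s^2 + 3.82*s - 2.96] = -4.8*s - 0.44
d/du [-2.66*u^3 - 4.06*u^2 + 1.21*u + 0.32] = -7.98*u^2 - 8.12*u + 1.21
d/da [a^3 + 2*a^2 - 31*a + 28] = 3*a^2 + 4*a - 31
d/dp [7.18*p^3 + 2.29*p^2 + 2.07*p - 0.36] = 21.54*p^2 + 4.58*p + 2.07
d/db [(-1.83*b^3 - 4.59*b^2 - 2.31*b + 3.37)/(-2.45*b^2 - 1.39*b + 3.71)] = (4.4835*b^4 + 5.0874*b^3 - 19.6473*b^2 - 17.5448*b - 3.8858)/(6.0025*b^4 + 6.811*b^3 - 16.2469*b^2 - 10.3138*b + 13.7641)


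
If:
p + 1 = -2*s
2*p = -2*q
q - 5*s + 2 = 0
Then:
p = -3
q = 3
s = 1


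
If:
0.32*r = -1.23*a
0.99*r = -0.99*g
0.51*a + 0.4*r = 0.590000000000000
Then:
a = -0.57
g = -2.21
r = 2.21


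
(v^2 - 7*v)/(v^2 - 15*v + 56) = v/(v - 8)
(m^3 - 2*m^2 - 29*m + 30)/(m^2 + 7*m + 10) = (m^2 - 7*m + 6)/(m + 2)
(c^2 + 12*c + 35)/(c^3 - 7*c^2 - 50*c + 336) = (c + 5)/(c^2 - 14*c + 48)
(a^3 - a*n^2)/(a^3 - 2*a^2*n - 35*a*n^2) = (-a^2 + n^2)/(-a^2 + 2*a*n + 35*n^2)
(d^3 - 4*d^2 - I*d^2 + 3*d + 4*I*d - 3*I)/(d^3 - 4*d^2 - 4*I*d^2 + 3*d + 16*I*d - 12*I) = (d - I)/(d - 4*I)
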